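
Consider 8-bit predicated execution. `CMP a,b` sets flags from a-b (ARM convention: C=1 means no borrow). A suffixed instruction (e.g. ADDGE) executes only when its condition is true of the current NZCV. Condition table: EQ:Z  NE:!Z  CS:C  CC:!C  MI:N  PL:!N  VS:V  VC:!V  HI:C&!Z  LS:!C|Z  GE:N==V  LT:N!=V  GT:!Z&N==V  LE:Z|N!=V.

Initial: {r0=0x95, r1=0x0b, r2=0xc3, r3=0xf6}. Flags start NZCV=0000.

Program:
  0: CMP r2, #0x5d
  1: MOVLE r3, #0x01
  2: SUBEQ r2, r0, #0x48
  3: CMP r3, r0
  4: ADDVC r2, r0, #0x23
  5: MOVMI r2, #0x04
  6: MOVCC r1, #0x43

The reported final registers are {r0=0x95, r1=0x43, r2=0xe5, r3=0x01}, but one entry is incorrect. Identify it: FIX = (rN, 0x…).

FIX = (r2, 0xb8)

0: ✓ CMP  NZCV=0011
1: ✓ MOVLE  r3←0x01
2: · SUBEQ
3: ✓ CMP  NZCV=0000
4: ✓ ADDVC  r2←0xb8
5: · MOVMI
6: ✓ MOVCC  r1←0x43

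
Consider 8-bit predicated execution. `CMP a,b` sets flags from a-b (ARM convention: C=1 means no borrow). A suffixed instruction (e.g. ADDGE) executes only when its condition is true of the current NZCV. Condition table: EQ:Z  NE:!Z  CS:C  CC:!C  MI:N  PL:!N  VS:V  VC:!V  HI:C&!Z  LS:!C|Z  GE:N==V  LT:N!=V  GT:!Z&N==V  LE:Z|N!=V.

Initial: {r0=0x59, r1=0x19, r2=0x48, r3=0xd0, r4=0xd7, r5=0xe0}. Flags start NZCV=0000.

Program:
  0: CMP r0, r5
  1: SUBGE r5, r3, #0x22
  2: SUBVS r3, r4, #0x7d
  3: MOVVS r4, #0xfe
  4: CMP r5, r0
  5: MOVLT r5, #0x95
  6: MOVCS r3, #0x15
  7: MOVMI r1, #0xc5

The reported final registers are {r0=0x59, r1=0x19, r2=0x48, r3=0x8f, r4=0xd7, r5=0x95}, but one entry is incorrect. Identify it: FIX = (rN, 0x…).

0: ✓ CMP  NZCV=0000
1: ✓ SUBGE  r5←0xae
2: · SUBVS
3: · MOVVS
4: ✓ CMP  NZCV=0011
5: ✓ MOVLT  r5←0x95
6: ✓ MOVCS  r3←0x15
7: · MOVMI

FIX = (r3, 0x15)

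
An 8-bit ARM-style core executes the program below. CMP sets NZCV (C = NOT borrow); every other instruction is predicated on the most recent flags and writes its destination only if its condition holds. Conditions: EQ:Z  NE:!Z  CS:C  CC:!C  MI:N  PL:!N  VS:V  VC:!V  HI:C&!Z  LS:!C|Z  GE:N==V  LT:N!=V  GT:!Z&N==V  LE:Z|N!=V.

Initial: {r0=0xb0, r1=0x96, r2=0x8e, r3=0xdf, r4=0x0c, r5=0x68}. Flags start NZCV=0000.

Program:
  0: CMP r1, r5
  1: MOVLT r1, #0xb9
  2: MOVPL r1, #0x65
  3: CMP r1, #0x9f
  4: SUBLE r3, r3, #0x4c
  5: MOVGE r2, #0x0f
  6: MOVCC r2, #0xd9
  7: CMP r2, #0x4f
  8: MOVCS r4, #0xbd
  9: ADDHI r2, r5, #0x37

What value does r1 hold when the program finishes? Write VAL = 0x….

VAL = 0x65

[0] flags=0011 → (cmp)
[1] flags=0011 LT?T → r1=0xb9
[2] flags=0011 PL?T → r1=0x65
[3] flags=1001 → (cmp)
[4] flags=1001 LE?F → skip
[5] flags=1001 GE?T → r2=0x0f
[6] flags=1001 CC?T → r2=0xd9
[7] flags=1010 → (cmp)
[8] flags=1010 CS?T → r4=0xbd
[9] flags=1010 HI?T → r2=0x9f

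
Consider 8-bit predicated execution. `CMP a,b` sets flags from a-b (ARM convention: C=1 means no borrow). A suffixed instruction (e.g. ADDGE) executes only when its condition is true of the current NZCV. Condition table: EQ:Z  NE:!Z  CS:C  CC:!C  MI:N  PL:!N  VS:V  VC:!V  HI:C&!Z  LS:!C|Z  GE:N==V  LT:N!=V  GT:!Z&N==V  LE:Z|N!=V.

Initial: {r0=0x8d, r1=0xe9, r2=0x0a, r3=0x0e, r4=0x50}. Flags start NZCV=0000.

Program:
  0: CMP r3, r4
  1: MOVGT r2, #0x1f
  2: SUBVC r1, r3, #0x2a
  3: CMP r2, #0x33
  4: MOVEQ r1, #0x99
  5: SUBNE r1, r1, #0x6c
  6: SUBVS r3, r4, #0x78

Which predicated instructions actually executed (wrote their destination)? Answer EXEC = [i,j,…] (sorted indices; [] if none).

0: ✓ CMP  NZCV=1000
1: · MOVGT
2: ✓ SUBVC  r1←0xe4
3: ✓ CMP  NZCV=1000
4: · MOVEQ
5: ✓ SUBNE  r1←0x78
6: · SUBVS

EXEC = [2,5]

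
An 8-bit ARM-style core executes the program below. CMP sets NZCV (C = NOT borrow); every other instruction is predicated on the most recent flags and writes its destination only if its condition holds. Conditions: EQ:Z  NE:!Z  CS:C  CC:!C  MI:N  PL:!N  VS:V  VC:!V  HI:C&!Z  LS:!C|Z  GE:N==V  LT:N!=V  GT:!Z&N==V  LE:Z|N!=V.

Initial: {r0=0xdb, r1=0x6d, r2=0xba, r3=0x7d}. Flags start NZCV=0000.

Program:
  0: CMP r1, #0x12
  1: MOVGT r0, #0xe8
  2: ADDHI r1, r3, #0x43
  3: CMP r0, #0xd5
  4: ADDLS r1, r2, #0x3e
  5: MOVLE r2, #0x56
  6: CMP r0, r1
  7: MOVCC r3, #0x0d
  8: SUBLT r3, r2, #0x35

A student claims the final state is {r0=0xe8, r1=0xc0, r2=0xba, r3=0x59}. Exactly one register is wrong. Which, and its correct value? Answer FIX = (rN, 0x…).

FIX = (r3, 0x7d)

[0] flags=0010 → (cmp)
[1] flags=0010 GT?T → r0=0xe8
[2] flags=0010 HI?T → r1=0xc0
[3] flags=0010 → (cmp)
[4] flags=0010 LS?F → skip
[5] flags=0010 LE?F → skip
[6] flags=0010 → (cmp)
[7] flags=0010 CC?F → skip
[8] flags=0010 LT?F → skip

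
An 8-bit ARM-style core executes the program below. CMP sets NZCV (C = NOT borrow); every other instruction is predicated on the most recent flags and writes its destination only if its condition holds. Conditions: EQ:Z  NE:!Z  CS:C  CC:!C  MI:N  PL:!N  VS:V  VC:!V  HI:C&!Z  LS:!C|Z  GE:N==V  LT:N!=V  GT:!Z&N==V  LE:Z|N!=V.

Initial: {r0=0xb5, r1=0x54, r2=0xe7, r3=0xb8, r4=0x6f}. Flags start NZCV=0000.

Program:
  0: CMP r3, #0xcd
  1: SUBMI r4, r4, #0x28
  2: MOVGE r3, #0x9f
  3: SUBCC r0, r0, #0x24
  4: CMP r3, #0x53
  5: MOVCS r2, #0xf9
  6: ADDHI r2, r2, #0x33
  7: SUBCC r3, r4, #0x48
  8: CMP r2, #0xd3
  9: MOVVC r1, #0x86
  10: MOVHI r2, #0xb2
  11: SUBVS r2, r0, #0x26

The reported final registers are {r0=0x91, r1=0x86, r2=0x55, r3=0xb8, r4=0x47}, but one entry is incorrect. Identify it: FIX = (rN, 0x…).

0: ✓ CMP  NZCV=1000
1: ✓ SUBMI  r4←0x47
2: · MOVGE
3: ✓ SUBCC  r0←0x91
4: ✓ CMP  NZCV=0011
5: ✓ MOVCS  r2←0xf9
6: ✓ ADDHI  r2←0x2c
7: · SUBCC
8: ✓ CMP  NZCV=0000
9: ✓ MOVVC  r1←0x86
10: · MOVHI
11: · SUBVS

FIX = (r2, 0x2c)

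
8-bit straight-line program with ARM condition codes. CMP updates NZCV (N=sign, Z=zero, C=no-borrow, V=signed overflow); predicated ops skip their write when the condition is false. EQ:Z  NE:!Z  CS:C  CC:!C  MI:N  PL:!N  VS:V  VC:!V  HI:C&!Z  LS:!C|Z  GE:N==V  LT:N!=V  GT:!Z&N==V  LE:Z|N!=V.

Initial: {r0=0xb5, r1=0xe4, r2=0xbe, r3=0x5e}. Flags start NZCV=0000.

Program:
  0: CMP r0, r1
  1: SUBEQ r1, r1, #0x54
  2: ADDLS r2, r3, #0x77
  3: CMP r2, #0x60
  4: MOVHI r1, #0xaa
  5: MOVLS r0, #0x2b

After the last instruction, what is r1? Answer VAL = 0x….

[0] flags=1000 → (cmp)
[1] flags=1000 EQ?F → skip
[2] flags=1000 LS?T → r2=0xd5
[3] flags=0011 → (cmp)
[4] flags=0011 HI?T → r1=0xaa
[5] flags=0011 LS?F → skip

VAL = 0xaa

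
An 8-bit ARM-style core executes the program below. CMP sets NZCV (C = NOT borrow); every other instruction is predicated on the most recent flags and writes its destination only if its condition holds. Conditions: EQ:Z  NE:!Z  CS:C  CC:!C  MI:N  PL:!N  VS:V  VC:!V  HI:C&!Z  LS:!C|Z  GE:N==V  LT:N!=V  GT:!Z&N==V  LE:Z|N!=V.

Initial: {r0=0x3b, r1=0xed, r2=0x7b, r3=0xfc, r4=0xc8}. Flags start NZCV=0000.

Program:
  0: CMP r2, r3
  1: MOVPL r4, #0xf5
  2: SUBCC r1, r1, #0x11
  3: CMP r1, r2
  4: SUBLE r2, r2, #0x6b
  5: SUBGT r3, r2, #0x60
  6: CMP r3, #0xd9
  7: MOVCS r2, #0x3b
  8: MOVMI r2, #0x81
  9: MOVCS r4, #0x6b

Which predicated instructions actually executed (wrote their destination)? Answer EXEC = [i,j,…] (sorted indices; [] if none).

EXEC = [1,2,4,7,9]

0: ✓ CMP  NZCV=0000
1: ✓ MOVPL  r4←0xf5
2: ✓ SUBCC  r1←0xdc
3: ✓ CMP  NZCV=0011
4: ✓ SUBLE  r2←0x10
5: · SUBGT
6: ✓ CMP  NZCV=0010
7: ✓ MOVCS  r2←0x3b
8: · MOVMI
9: ✓ MOVCS  r4←0x6b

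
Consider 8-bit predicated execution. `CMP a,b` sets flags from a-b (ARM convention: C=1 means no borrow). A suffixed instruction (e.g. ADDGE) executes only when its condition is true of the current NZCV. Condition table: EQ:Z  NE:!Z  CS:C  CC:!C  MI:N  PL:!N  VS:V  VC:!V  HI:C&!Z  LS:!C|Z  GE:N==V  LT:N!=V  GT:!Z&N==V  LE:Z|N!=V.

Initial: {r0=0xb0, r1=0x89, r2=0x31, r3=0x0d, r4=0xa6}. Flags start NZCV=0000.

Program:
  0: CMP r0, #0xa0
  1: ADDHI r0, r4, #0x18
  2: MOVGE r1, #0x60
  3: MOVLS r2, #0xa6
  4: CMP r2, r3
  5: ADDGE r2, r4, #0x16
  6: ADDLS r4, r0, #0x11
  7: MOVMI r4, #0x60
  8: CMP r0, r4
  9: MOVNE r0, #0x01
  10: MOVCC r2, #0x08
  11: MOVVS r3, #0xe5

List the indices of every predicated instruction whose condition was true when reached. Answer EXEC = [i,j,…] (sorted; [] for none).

EXEC = [1,2,5,9]

[0] flags=0010 → (cmp)
[1] flags=0010 HI?T → r0=0xbe
[2] flags=0010 GE?T → r1=0x60
[3] flags=0010 LS?F → skip
[4] flags=0010 → (cmp)
[5] flags=0010 GE?T → r2=0xbc
[6] flags=0010 LS?F → skip
[7] flags=0010 MI?F → skip
[8] flags=0010 → (cmp)
[9] flags=0010 NE?T → r0=0x01
[10] flags=0010 CC?F → skip
[11] flags=0010 VS?F → skip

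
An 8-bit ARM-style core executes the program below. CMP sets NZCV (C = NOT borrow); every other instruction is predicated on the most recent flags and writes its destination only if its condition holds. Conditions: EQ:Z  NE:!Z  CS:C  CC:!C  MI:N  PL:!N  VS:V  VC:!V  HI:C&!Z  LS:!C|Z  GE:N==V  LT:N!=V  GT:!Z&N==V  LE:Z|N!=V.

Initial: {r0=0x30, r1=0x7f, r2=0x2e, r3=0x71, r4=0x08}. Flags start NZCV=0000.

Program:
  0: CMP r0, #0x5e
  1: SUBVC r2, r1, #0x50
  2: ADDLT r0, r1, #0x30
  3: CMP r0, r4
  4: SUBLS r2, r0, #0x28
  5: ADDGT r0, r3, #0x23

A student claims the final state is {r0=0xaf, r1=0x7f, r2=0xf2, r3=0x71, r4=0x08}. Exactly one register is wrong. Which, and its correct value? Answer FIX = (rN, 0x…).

FIX = (r2, 0x2f)

0: ✓ CMP  NZCV=1000
1: ✓ SUBVC  r2←0x2f
2: ✓ ADDLT  r0←0xaf
3: ✓ CMP  NZCV=1010
4: · SUBLS
5: · ADDGT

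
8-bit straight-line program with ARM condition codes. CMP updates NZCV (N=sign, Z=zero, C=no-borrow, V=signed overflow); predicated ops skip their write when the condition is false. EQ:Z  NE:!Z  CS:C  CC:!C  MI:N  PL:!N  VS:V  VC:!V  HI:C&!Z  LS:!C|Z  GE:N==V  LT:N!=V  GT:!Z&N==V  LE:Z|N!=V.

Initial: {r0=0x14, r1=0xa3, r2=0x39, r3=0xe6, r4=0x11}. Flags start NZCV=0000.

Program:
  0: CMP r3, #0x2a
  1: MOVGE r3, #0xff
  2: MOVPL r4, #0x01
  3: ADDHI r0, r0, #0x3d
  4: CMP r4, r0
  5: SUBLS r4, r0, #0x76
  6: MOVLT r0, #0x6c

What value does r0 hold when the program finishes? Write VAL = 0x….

0: ✓ CMP  NZCV=1010
1: · MOVGE
2: · MOVPL
3: ✓ ADDHI  r0←0x51
4: ✓ CMP  NZCV=1000
5: ✓ SUBLS  r4←0xdb
6: ✓ MOVLT  r0←0x6c

VAL = 0x6c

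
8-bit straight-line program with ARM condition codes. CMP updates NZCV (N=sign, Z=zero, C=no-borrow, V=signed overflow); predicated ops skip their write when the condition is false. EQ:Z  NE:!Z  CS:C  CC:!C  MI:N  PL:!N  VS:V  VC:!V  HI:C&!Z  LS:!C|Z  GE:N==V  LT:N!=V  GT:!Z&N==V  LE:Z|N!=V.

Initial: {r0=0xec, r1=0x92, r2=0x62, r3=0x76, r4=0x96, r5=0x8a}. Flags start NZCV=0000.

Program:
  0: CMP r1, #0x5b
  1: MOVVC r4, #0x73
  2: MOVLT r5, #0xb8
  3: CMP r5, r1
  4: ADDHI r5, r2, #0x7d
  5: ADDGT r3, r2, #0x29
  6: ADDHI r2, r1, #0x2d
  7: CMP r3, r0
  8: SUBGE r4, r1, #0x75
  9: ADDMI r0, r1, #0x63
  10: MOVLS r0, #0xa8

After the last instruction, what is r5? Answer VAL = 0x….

0: ✓ CMP  NZCV=0011
1: · MOVVC
2: ✓ MOVLT  r5←0xb8
3: ✓ CMP  NZCV=0010
4: ✓ ADDHI  r5←0xdf
5: ✓ ADDGT  r3←0x8b
6: ✓ ADDHI  r2←0xbf
7: ✓ CMP  NZCV=1000
8: · SUBGE
9: ✓ ADDMI  r0←0xf5
10: ✓ MOVLS  r0←0xa8

VAL = 0xdf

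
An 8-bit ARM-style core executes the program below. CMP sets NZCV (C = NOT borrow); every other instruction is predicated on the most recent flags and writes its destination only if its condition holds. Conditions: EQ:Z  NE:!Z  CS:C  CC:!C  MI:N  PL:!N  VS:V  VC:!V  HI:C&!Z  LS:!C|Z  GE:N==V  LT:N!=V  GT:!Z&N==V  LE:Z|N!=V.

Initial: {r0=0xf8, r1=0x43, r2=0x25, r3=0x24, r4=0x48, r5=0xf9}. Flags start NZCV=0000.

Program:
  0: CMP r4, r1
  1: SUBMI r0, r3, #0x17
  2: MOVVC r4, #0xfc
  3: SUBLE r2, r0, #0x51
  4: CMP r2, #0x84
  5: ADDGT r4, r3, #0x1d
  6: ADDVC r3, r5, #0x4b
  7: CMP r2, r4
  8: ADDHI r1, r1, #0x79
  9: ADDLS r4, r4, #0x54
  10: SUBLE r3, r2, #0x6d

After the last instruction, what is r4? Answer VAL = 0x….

0: ✓ CMP  NZCV=0010
1: · SUBMI
2: ✓ MOVVC  r4←0xfc
3: · SUBLE
4: ✓ CMP  NZCV=1001
5: ✓ ADDGT  r4←0x41
6: · ADDVC
7: ✓ CMP  NZCV=1000
8: · ADDHI
9: ✓ ADDLS  r4←0x95
10: ✓ SUBLE  r3←0xb8

VAL = 0x95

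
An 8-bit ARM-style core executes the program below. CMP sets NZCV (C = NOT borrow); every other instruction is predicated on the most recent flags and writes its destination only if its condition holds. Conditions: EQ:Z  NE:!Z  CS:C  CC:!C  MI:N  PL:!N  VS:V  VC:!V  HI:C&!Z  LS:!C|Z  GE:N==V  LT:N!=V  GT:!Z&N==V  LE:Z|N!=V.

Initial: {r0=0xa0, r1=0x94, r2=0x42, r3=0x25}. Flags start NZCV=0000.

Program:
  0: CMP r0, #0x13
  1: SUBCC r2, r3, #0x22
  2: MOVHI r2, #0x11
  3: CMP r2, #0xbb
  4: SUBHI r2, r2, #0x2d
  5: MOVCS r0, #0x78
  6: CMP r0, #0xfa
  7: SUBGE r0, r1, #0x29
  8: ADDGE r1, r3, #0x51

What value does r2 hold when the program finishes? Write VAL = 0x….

0: ✓ CMP  NZCV=1010
1: · SUBCC
2: ✓ MOVHI  r2←0x11
3: ✓ CMP  NZCV=0000
4: · SUBHI
5: · MOVCS
6: ✓ CMP  NZCV=1000
7: · SUBGE
8: · ADDGE

VAL = 0x11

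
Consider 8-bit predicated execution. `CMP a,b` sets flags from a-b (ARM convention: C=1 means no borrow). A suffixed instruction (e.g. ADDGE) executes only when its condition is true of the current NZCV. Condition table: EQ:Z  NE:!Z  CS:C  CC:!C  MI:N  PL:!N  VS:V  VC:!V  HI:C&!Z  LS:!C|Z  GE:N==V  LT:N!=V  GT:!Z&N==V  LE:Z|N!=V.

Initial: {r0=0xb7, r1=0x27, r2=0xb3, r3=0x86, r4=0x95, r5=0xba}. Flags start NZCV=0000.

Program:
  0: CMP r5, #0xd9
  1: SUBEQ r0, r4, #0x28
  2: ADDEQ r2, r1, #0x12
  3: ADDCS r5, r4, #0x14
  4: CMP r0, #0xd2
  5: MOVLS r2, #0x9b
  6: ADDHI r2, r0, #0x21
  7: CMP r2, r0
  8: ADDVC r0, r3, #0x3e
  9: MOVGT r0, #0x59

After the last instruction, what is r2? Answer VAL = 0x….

[0] flags=1000 → (cmp)
[1] flags=1000 EQ?F → skip
[2] flags=1000 EQ?F → skip
[3] flags=1000 CS?F → skip
[4] flags=1000 → (cmp)
[5] flags=1000 LS?T → r2=0x9b
[6] flags=1000 HI?F → skip
[7] flags=1000 → (cmp)
[8] flags=1000 VC?T → r0=0xc4
[9] flags=1000 GT?F → skip

VAL = 0x9b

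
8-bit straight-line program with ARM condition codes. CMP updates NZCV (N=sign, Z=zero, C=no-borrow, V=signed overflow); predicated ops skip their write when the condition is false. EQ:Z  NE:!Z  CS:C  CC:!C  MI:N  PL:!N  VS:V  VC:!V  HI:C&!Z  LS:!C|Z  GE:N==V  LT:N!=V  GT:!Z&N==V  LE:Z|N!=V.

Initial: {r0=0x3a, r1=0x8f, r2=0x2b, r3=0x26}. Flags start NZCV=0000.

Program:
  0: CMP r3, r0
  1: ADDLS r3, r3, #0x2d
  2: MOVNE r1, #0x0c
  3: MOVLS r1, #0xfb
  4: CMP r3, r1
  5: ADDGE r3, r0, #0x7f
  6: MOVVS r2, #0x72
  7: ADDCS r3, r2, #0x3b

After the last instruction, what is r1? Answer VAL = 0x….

VAL = 0xfb

[0] flags=1000 → (cmp)
[1] flags=1000 LS?T → r3=0x53
[2] flags=1000 NE?T → r1=0x0c
[3] flags=1000 LS?T → r1=0xfb
[4] flags=0000 → (cmp)
[5] flags=0000 GE?T → r3=0xb9
[6] flags=0000 VS?F → skip
[7] flags=0000 CS?F → skip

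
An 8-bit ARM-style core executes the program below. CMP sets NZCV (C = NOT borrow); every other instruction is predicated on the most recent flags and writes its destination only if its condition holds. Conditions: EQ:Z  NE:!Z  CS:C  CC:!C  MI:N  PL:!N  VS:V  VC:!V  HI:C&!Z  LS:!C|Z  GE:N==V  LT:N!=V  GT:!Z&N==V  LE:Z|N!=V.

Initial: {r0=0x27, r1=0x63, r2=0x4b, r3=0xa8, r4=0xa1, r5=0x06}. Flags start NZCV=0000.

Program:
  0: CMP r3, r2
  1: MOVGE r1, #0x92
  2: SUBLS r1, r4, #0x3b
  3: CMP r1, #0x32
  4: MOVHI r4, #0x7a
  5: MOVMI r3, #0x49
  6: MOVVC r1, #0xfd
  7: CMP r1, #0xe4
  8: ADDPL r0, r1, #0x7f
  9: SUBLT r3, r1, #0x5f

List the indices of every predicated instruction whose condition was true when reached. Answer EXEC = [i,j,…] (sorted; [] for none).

EXEC = [4,6,8]

0: ✓ CMP  NZCV=0011
1: · MOVGE
2: · SUBLS
3: ✓ CMP  NZCV=0010
4: ✓ MOVHI  r4←0x7a
5: · MOVMI
6: ✓ MOVVC  r1←0xfd
7: ✓ CMP  NZCV=0010
8: ✓ ADDPL  r0←0x7c
9: · SUBLT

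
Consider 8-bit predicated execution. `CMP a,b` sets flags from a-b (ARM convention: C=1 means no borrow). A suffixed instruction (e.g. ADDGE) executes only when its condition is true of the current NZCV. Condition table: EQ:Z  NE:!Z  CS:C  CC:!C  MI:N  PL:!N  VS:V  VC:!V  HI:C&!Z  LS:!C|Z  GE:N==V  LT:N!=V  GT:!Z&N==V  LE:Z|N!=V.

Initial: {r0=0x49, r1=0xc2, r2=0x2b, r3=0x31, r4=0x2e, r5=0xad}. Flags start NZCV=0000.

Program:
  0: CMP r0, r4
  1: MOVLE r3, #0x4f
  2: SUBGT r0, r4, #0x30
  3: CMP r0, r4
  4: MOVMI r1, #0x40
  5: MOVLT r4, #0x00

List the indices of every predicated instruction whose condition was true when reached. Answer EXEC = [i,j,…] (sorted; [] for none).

EXEC = [2,4,5]

[0] flags=0010 → (cmp)
[1] flags=0010 LE?F → skip
[2] flags=0010 GT?T → r0=0xfe
[3] flags=1010 → (cmp)
[4] flags=1010 MI?T → r1=0x40
[5] flags=1010 LT?T → r4=0x00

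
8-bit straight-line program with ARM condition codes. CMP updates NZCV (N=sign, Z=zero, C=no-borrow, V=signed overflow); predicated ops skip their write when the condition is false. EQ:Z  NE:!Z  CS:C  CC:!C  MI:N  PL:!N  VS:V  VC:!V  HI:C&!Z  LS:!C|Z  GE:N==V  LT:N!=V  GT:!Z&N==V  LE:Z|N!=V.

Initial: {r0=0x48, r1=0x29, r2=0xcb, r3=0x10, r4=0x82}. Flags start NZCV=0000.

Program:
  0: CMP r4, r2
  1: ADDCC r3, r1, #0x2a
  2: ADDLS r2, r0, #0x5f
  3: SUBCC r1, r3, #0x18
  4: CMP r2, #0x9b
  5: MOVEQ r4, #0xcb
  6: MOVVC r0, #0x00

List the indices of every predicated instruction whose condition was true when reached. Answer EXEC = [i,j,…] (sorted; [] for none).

EXEC = [1,2,3,6]

0: ✓ CMP  NZCV=1000
1: ✓ ADDCC  r3←0x53
2: ✓ ADDLS  r2←0xa7
3: ✓ SUBCC  r1←0x3b
4: ✓ CMP  NZCV=0010
5: · MOVEQ
6: ✓ MOVVC  r0←0x00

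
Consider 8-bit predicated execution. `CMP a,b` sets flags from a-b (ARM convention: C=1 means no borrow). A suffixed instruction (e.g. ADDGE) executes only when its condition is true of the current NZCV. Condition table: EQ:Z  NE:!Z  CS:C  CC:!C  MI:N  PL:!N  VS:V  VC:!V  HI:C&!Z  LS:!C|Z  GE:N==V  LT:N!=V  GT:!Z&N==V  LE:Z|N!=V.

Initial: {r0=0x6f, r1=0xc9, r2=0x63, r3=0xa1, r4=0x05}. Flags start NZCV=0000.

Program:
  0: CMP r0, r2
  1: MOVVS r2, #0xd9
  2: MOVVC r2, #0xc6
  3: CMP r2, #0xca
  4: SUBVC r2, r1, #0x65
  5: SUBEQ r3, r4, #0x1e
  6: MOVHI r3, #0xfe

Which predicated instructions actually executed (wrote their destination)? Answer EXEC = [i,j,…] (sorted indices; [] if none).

EXEC = [2,4]

0: ✓ CMP  NZCV=0010
1: · MOVVS
2: ✓ MOVVC  r2←0xc6
3: ✓ CMP  NZCV=1000
4: ✓ SUBVC  r2←0x64
5: · SUBEQ
6: · MOVHI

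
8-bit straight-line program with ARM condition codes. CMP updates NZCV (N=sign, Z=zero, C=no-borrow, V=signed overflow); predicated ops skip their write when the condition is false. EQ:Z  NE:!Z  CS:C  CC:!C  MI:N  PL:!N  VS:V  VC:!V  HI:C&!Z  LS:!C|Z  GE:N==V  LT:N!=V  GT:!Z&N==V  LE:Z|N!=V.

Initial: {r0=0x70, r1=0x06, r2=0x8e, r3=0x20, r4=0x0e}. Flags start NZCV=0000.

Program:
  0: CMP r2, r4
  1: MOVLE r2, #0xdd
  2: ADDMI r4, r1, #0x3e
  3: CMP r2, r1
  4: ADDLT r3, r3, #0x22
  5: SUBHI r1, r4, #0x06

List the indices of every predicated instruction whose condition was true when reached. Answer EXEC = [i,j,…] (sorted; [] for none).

[0] flags=1010 → (cmp)
[1] flags=1010 LE?T → r2=0xdd
[2] flags=1010 MI?T → r4=0x44
[3] flags=1010 → (cmp)
[4] flags=1010 LT?T → r3=0x42
[5] flags=1010 HI?T → r1=0x3e

EXEC = [1,2,4,5]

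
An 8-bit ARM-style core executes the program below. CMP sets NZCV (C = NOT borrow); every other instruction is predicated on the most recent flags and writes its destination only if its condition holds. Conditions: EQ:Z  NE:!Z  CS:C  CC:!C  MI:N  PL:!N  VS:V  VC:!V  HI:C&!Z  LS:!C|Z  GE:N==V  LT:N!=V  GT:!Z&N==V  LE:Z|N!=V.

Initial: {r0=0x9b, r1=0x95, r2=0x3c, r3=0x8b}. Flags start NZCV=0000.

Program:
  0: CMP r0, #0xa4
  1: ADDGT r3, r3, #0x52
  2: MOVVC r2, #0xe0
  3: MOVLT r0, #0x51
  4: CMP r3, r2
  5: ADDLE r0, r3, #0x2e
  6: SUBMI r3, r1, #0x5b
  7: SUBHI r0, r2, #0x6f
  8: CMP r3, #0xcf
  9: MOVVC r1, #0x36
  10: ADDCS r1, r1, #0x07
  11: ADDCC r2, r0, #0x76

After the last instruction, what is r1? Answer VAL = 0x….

0: ✓ CMP  NZCV=1000
1: · ADDGT
2: ✓ MOVVC  r2←0xe0
3: ✓ MOVLT  r0←0x51
4: ✓ CMP  NZCV=1000
5: ✓ ADDLE  r0←0xb9
6: ✓ SUBMI  r3←0x3a
7: · SUBHI
8: ✓ CMP  NZCV=0000
9: ✓ MOVVC  r1←0x36
10: · ADDCS
11: ✓ ADDCC  r2←0x2f

VAL = 0x36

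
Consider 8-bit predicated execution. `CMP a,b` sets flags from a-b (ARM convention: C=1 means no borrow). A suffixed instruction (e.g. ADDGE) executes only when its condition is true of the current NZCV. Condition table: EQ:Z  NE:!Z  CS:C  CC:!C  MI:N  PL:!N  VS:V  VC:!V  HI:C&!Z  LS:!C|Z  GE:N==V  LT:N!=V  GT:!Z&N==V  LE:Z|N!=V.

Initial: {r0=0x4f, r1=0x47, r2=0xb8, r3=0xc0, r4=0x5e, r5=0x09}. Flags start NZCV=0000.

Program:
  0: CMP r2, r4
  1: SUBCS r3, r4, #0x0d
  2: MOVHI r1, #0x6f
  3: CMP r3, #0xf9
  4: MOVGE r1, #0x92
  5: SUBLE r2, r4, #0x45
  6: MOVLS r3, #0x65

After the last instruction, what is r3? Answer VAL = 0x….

0: ✓ CMP  NZCV=0011
1: ✓ SUBCS  r3←0x51
2: ✓ MOVHI  r1←0x6f
3: ✓ CMP  NZCV=0000
4: ✓ MOVGE  r1←0x92
5: · SUBLE
6: ✓ MOVLS  r3←0x65

VAL = 0x65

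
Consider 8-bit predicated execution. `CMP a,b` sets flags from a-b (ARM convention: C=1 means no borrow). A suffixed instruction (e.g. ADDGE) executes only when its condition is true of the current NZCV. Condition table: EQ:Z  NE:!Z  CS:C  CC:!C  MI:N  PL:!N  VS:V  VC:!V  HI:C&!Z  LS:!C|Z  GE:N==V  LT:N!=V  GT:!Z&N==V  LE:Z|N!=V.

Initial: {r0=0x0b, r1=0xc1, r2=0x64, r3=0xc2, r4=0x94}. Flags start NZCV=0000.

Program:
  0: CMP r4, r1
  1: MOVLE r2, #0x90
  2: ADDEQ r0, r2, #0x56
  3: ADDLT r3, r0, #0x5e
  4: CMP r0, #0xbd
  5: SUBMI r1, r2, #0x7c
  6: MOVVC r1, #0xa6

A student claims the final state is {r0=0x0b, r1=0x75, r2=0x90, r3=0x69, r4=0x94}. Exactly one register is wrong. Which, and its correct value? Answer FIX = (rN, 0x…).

[0] flags=1000 → (cmp)
[1] flags=1000 LE?T → r2=0x90
[2] flags=1000 EQ?F → skip
[3] flags=1000 LT?T → r3=0x69
[4] flags=0000 → (cmp)
[5] flags=0000 MI?F → skip
[6] flags=0000 VC?T → r1=0xa6

FIX = (r1, 0xa6)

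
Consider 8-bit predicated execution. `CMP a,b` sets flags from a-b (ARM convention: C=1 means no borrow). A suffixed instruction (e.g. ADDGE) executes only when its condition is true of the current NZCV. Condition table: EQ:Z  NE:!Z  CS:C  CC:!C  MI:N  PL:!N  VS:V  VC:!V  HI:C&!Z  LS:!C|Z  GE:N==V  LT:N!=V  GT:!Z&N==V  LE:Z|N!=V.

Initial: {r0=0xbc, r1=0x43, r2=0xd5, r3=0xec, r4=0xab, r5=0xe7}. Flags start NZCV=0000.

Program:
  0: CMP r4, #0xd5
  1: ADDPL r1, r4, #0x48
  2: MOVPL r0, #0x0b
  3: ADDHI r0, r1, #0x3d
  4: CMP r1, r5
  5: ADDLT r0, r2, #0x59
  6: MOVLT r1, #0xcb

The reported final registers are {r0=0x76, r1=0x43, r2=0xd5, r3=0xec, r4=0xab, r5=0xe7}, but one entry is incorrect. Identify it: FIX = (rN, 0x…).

FIX = (r0, 0xbc)

[0] flags=1000 → (cmp)
[1] flags=1000 PL?F → skip
[2] flags=1000 PL?F → skip
[3] flags=1000 HI?F → skip
[4] flags=0000 → (cmp)
[5] flags=0000 LT?F → skip
[6] flags=0000 LT?F → skip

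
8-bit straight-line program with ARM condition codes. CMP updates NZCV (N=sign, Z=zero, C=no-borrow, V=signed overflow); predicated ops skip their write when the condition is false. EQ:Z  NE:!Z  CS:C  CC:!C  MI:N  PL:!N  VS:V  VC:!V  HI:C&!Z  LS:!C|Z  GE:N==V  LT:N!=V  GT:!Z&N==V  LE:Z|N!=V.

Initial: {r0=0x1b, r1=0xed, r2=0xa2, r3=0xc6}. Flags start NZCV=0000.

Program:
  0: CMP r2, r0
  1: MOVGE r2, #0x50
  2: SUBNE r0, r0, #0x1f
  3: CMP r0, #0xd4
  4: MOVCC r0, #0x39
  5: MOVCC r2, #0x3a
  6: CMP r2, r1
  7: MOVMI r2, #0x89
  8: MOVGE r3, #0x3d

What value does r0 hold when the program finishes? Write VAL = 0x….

0: ✓ CMP  NZCV=1010
1: · MOVGE
2: ✓ SUBNE  r0←0xfc
3: ✓ CMP  NZCV=0010
4: · MOVCC
5: · MOVCC
6: ✓ CMP  NZCV=1000
7: ✓ MOVMI  r2←0x89
8: · MOVGE

VAL = 0xfc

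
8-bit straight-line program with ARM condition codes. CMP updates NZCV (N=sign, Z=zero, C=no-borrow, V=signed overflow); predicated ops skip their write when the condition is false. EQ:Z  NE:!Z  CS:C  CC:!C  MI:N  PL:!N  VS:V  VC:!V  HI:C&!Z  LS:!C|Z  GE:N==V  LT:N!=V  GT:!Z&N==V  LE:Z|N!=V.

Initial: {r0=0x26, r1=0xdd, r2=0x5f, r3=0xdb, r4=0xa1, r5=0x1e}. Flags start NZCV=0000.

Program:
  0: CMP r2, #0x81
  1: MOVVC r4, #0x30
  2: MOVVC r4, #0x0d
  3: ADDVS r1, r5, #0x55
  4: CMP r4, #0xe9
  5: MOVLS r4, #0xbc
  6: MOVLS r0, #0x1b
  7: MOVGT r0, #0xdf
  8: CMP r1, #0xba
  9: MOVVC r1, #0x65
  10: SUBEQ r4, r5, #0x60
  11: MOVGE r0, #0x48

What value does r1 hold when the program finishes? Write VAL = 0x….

VAL = 0x73

0: ✓ CMP  NZCV=1001
1: · MOVVC
2: · MOVVC
3: ✓ ADDVS  r1←0x73
4: ✓ CMP  NZCV=1000
5: ✓ MOVLS  r4←0xbc
6: ✓ MOVLS  r0←0x1b
7: · MOVGT
8: ✓ CMP  NZCV=1001
9: · MOVVC
10: · SUBEQ
11: ✓ MOVGE  r0←0x48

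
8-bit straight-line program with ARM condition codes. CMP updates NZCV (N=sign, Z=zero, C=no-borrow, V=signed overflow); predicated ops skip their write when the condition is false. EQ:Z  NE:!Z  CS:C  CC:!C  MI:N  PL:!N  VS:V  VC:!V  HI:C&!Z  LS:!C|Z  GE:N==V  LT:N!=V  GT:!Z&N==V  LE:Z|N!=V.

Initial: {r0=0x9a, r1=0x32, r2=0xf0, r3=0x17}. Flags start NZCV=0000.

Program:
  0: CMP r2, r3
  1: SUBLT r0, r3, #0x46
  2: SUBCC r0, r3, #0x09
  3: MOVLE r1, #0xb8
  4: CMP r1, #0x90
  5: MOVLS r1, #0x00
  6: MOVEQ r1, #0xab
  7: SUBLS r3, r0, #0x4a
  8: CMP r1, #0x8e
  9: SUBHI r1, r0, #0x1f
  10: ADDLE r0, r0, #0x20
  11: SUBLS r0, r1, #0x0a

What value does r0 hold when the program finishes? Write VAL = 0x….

[0] flags=1010 → (cmp)
[1] flags=1010 LT?T → r0=0xd1
[2] flags=1010 CC?F → skip
[3] flags=1010 LE?T → r1=0xb8
[4] flags=0010 → (cmp)
[5] flags=0010 LS?F → skip
[6] flags=0010 EQ?F → skip
[7] flags=0010 LS?F → skip
[8] flags=0010 → (cmp)
[9] flags=0010 HI?T → r1=0xb2
[10] flags=0010 LE?F → skip
[11] flags=0010 LS?F → skip

VAL = 0xd1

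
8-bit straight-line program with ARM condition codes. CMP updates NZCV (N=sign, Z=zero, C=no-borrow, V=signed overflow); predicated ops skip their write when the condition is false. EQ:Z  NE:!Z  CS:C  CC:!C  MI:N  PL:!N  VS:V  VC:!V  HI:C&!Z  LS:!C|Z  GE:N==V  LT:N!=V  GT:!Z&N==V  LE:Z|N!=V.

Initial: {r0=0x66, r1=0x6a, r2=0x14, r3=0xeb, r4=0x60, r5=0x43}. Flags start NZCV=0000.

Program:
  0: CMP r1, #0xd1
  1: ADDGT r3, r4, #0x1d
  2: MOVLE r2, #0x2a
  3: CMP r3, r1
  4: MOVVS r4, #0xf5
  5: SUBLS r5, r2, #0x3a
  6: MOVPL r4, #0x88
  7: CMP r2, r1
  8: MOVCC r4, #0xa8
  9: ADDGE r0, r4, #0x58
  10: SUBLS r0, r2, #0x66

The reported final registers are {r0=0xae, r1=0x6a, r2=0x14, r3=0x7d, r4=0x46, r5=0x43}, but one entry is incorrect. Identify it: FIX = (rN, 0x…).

0: ✓ CMP  NZCV=1001
1: ✓ ADDGT  r3←0x7d
2: · MOVLE
3: ✓ CMP  NZCV=0010
4: · MOVVS
5: · SUBLS
6: ✓ MOVPL  r4←0x88
7: ✓ CMP  NZCV=1000
8: ✓ MOVCC  r4←0xa8
9: · ADDGE
10: ✓ SUBLS  r0←0xae

FIX = (r4, 0xa8)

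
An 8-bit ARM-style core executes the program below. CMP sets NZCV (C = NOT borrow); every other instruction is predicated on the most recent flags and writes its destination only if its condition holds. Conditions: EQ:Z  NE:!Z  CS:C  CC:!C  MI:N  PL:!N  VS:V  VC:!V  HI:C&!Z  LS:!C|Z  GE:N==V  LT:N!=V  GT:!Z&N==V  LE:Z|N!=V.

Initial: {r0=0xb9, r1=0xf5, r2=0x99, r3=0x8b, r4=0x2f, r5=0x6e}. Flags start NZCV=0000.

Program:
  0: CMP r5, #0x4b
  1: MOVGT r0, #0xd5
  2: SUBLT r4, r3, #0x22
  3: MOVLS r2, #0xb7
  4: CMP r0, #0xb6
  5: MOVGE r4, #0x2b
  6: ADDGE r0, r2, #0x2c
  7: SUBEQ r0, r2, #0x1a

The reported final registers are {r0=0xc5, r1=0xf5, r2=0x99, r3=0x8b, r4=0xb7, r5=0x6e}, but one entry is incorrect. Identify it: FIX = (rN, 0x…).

0: ✓ CMP  NZCV=0010
1: ✓ MOVGT  r0←0xd5
2: · SUBLT
3: · MOVLS
4: ✓ CMP  NZCV=0010
5: ✓ MOVGE  r4←0x2b
6: ✓ ADDGE  r0←0xc5
7: · SUBEQ

FIX = (r4, 0x2b)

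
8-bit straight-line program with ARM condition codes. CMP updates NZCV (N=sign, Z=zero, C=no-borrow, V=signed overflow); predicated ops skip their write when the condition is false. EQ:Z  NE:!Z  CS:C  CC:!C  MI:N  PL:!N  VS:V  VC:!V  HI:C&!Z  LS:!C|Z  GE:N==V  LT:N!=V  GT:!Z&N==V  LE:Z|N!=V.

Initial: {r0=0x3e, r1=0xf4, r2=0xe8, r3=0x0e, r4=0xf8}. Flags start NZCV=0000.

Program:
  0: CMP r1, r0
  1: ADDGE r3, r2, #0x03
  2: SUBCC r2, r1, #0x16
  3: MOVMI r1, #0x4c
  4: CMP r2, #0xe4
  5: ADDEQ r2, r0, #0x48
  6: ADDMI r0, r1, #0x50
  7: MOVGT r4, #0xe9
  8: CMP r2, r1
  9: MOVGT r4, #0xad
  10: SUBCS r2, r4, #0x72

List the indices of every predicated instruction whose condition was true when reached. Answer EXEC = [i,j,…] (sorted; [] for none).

[0] flags=1010 → (cmp)
[1] flags=1010 GE?F → skip
[2] flags=1010 CC?F → skip
[3] flags=1010 MI?T → r1=0x4c
[4] flags=0010 → (cmp)
[5] flags=0010 EQ?F → skip
[6] flags=0010 MI?F → skip
[7] flags=0010 GT?T → r4=0xe9
[8] flags=1010 → (cmp)
[9] flags=1010 GT?F → skip
[10] flags=1010 CS?T → r2=0x77

EXEC = [3,7,10]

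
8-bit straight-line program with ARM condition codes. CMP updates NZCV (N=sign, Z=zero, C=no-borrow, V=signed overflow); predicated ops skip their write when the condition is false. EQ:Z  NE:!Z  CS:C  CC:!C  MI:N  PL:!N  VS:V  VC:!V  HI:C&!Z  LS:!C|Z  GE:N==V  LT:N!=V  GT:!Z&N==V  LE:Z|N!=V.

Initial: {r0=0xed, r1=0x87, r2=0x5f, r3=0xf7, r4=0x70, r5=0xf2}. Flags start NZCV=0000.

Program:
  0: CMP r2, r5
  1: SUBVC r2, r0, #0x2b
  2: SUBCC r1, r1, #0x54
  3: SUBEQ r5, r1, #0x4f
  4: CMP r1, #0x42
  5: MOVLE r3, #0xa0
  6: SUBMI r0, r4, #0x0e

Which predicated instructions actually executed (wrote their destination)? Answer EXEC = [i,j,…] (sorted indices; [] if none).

0: ✓ CMP  NZCV=0000
1: ✓ SUBVC  r2←0xc2
2: ✓ SUBCC  r1←0x33
3: · SUBEQ
4: ✓ CMP  NZCV=1000
5: ✓ MOVLE  r3←0xa0
6: ✓ SUBMI  r0←0x62

EXEC = [1,2,5,6]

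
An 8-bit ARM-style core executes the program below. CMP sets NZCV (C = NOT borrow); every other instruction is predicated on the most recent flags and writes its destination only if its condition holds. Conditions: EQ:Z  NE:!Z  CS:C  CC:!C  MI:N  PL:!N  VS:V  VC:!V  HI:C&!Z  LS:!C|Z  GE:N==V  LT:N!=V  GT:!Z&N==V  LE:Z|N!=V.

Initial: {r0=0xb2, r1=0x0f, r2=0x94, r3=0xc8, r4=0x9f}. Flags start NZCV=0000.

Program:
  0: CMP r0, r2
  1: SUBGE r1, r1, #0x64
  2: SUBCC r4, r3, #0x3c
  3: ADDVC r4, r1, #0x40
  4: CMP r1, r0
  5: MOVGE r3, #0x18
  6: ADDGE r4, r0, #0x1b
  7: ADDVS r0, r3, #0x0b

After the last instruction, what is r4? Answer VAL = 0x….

0: ✓ CMP  NZCV=0010
1: ✓ SUBGE  r1←0xab
2: · SUBCC
3: ✓ ADDVC  r4←0xeb
4: ✓ CMP  NZCV=1000
5: · MOVGE
6: · ADDGE
7: · ADDVS

VAL = 0xeb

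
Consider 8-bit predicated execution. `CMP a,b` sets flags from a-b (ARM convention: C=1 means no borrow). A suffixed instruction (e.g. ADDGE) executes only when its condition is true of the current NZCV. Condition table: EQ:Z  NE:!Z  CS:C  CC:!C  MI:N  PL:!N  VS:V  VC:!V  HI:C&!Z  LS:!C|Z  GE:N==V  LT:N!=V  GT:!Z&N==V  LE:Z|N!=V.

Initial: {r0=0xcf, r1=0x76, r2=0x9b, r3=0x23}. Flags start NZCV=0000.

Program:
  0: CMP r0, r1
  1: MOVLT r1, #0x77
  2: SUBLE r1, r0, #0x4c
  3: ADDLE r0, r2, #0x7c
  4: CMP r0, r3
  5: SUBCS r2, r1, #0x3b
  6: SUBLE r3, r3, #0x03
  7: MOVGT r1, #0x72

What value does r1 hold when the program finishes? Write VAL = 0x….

VAL = 0x83

0: ✓ CMP  NZCV=0011
1: ✓ MOVLT  r1←0x77
2: ✓ SUBLE  r1←0x83
3: ✓ ADDLE  r0←0x17
4: ✓ CMP  NZCV=1000
5: · SUBCS
6: ✓ SUBLE  r3←0x20
7: · MOVGT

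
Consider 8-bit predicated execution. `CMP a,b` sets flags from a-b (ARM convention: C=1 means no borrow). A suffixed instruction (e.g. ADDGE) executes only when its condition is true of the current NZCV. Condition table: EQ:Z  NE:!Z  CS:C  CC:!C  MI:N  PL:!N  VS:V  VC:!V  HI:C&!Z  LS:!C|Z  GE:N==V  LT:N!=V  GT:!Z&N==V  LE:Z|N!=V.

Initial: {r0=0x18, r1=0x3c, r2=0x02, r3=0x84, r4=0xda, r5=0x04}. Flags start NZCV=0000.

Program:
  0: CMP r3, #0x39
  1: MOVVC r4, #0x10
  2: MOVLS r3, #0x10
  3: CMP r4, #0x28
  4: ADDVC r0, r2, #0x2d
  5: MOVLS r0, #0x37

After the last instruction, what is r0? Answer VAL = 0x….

[0] flags=0011 → (cmp)
[1] flags=0011 VC?F → skip
[2] flags=0011 LS?F → skip
[3] flags=1010 → (cmp)
[4] flags=1010 VC?T → r0=0x2f
[5] flags=1010 LS?F → skip

VAL = 0x2f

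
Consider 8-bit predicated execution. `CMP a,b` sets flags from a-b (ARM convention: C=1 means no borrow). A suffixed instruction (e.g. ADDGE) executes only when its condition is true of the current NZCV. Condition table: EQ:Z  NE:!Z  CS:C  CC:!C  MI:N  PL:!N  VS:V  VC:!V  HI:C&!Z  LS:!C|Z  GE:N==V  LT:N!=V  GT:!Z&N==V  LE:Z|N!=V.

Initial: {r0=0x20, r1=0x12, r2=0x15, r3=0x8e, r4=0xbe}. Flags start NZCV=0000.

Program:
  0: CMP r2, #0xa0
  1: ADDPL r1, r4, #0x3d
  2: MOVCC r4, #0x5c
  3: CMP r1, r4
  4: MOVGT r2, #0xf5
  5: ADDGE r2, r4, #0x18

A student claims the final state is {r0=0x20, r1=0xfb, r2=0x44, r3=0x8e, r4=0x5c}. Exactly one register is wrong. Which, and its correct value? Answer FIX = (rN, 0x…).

[0] flags=0000 → (cmp)
[1] flags=0000 PL?T → r1=0xfb
[2] flags=0000 CC?T → r4=0x5c
[3] flags=1010 → (cmp)
[4] flags=1010 GT?F → skip
[5] flags=1010 GE?F → skip

FIX = (r2, 0x15)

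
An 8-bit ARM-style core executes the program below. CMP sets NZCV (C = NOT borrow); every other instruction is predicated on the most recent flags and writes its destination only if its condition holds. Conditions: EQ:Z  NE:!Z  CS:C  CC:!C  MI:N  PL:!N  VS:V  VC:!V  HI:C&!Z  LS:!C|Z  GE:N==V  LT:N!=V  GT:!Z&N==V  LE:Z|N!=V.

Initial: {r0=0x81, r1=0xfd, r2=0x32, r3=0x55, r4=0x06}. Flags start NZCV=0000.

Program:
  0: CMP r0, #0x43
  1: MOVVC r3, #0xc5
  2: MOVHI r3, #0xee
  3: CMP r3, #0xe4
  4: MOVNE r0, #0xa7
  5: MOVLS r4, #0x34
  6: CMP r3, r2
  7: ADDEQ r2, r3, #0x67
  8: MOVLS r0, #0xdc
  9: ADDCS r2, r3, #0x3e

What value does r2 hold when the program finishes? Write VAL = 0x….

VAL = 0x2c

[0] flags=0011 → (cmp)
[1] flags=0011 VC?F → skip
[2] flags=0011 HI?T → r3=0xee
[3] flags=0010 → (cmp)
[4] flags=0010 NE?T → r0=0xa7
[5] flags=0010 LS?F → skip
[6] flags=1010 → (cmp)
[7] flags=1010 EQ?F → skip
[8] flags=1010 LS?F → skip
[9] flags=1010 CS?T → r2=0x2c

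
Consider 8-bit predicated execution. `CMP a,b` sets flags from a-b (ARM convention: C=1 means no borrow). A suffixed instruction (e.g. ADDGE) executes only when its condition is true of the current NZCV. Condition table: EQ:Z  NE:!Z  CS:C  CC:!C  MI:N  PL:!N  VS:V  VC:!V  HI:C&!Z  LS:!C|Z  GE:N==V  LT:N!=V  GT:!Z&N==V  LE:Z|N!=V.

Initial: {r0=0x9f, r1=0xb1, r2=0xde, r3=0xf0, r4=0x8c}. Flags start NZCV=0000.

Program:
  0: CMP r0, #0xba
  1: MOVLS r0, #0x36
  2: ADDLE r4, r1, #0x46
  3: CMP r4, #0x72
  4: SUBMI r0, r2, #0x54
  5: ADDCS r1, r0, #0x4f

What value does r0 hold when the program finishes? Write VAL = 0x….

VAL = 0x8a

0: ✓ CMP  NZCV=1000
1: ✓ MOVLS  r0←0x36
2: ✓ ADDLE  r4←0xf7
3: ✓ CMP  NZCV=1010
4: ✓ SUBMI  r0←0x8a
5: ✓ ADDCS  r1←0xd9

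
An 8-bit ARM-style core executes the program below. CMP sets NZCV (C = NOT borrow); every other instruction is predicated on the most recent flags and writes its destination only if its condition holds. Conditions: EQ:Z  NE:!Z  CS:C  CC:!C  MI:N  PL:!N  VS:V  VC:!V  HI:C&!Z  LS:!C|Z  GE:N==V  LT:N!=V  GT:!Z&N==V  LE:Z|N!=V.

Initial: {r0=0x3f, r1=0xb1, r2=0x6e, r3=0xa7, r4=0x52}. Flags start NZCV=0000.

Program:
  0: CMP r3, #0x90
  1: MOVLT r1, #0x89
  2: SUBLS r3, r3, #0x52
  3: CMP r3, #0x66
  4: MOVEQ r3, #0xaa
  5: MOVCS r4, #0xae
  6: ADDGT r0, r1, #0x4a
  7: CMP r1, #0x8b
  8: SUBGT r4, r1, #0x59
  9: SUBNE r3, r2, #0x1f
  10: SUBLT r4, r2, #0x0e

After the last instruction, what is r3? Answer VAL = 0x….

0: ✓ CMP  NZCV=0010
1: · MOVLT
2: · SUBLS
3: ✓ CMP  NZCV=0011
4: · MOVEQ
5: ✓ MOVCS  r4←0xae
6: · ADDGT
7: ✓ CMP  NZCV=0010
8: ✓ SUBGT  r4←0x58
9: ✓ SUBNE  r3←0x4f
10: · SUBLT

VAL = 0x4f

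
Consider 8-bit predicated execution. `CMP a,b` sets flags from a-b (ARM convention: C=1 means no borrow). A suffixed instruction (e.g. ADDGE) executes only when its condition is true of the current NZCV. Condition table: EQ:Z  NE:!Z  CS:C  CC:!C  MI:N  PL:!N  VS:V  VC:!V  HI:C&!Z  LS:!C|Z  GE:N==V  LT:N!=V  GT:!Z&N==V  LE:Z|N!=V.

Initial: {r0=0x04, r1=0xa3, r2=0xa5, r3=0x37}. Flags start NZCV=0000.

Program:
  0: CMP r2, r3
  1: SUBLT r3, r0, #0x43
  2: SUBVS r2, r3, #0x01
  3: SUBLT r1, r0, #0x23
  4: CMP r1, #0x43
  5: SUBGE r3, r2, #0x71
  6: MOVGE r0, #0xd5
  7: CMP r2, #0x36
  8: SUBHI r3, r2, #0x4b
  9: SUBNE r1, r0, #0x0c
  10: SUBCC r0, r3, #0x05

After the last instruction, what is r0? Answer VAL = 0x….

VAL = 0x04

0: ✓ CMP  NZCV=0011
1: ✓ SUBLT  r3←0xc1
2: ✓ SUBVS  r2←0xc0
3: ✓ SUBLT  r1←0xe1
4: ✓ CMP  NZCV=1010
5: · SUBGE
6: · MOVGE
7: ✓ CMP  NZCV=1010
8: ✓ SUBHI  r3←0x75
9: ✓ SUBNE  r1←0xf8
10: · SUBCC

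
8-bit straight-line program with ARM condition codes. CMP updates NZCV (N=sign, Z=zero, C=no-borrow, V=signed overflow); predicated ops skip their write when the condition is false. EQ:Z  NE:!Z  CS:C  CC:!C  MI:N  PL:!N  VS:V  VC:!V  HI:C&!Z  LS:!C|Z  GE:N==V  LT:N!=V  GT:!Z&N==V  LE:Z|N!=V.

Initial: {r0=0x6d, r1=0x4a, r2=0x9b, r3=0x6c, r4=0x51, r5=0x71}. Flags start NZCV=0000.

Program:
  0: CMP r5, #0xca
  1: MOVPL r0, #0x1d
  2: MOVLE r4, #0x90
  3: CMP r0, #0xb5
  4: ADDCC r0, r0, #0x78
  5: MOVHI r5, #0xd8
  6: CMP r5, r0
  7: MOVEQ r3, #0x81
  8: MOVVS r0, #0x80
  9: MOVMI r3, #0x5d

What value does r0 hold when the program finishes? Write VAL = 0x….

0: ✓ CMP  NZCV=1001
1: · MOVPL
2: · MOVLE
3: ✓ CMP  NZCV=1001
4: ✓ ADDCC  r0←0xe5
5: · MOVHI
6: ✓ CMP  NZCV=1001
7: · MOVEQ
8: ✓ MOVVS  r0←0x80
9: ✓ MOVMI  r3←0x5d

VAL = 0x80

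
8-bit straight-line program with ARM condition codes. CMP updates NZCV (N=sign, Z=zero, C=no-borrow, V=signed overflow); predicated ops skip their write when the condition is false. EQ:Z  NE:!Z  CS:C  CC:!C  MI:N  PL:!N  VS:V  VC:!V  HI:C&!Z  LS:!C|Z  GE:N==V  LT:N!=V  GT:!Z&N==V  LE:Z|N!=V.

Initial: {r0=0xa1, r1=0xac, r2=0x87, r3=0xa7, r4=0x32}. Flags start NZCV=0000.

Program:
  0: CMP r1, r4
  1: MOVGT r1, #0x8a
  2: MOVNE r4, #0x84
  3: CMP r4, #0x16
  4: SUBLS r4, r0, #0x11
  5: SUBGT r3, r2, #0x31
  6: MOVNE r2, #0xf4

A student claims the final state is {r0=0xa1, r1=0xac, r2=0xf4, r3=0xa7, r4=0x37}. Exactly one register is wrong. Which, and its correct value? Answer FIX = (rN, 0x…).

FIX = (r4, 0x84)

[0] flags=0011 → (cmp)
[1] flags=0011 GT?F → skip
[2] flags=0011 NE?T → r4=0x84
[3] flags=0011 → (cmp)
[4] flags=0011 LS?F → skip
[5] flags=0011 GT?F → skip
[6] flags=0011 NE?T → r2=0xf4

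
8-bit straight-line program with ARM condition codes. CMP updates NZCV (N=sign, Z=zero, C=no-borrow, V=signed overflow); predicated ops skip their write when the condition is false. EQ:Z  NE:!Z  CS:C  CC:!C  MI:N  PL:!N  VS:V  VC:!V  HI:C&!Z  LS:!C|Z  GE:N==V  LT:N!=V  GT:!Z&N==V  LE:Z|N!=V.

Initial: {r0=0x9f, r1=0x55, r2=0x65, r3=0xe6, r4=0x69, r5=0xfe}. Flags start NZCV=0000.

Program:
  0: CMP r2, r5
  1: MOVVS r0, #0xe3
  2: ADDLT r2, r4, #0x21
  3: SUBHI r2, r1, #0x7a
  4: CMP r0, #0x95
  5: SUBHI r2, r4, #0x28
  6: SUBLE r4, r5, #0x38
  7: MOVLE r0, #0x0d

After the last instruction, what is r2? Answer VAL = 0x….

VAL = 0x41

0: ✓ CMP  NZCV=0000
1: · MOVVS
2: · ADDLT
3: · SUBHI
4: ✓ CMP  NZCV=0010
5: ✓ SUBHI  r2←0x41
6: · SUBLE
7: · MOVLE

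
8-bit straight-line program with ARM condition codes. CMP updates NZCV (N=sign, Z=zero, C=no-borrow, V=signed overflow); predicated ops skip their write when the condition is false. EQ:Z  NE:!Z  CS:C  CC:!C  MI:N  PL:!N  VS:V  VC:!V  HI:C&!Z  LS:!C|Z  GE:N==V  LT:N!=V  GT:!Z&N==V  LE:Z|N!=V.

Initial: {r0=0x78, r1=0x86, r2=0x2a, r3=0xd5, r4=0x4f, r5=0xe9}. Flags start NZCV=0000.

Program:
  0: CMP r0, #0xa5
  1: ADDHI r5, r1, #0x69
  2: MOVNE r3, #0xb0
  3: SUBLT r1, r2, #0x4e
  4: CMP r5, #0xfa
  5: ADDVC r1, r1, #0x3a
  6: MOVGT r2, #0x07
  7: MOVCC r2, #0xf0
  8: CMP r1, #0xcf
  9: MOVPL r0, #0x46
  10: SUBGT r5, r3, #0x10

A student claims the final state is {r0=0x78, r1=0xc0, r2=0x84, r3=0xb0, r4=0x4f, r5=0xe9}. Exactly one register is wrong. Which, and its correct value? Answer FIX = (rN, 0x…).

0: ✓ CMP  NZCV=1001
1: · ADDHI
2: ✓ MOVNE  r3←0xb0
3: · SUBLT
4: ✓ CMP  NZCV=1000
5: ✓ ADDVC  r1←0xc0
6: · MOVGT
7: ✓ MOVCC  r2←0xf0
8: ✓ CMP  NZCV=1000
9: · MOVPL
10: · SUBGT

FIX = (r2, 0xf0)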